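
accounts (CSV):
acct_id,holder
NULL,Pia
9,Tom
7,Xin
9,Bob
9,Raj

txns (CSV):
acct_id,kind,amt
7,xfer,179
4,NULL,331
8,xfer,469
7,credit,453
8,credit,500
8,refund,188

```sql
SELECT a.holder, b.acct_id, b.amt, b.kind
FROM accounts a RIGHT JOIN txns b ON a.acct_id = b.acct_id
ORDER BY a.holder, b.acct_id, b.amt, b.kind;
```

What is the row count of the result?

RIGHT JOIN keeps every row from `txns`; unmatched rows get NULL for `accounts`'s columns.
Matching on a.acct_id = b.acct_id. A NULL in a compared column never satisfies the condition.
- a[0] acct_id=NULL → no match.
- a[1] acct_id=9 → no match.
- a[2] acct_id=7 → 2 match(es) in b → 2 row(s).
- a[3] acct_id=9 → no match.
- a[4] acct_id=9 → no match.
- 4 row(s) from b found no a partner → padded with NULL.
Total: 2 matched + 4 padded = 6 rows.

6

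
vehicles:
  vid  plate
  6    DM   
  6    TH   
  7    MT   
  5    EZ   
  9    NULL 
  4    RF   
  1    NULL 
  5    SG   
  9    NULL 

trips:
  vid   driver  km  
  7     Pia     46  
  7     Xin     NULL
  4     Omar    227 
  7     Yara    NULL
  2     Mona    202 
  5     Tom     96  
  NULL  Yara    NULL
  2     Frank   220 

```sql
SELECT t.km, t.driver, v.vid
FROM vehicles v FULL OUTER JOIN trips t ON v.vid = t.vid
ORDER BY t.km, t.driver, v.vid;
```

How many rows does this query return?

14

FULL OUTER JOIN keeps every row from both sides; unmatched rows get NULL for the other side's columns.
Matching on v.vid = t.vid. A NULL in a compared column never satisfies the condition.
Matched pairs: 6; unmatched v rows kept: 5; unmatched t rows kept: 3.
Total: 6 matched + 8 padded = 14 rows.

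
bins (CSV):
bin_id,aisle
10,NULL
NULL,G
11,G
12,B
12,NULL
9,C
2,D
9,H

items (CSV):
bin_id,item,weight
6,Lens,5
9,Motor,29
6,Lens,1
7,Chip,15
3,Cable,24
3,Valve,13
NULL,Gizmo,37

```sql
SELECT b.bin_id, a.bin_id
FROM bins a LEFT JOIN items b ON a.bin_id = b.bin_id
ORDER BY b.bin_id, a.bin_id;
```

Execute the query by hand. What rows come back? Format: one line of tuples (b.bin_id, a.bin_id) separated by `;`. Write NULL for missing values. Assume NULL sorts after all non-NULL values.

LEFT JOIN keeps every row from `bins`; unmatched rows get NULL for `items`'s columns.
Matching on a.bin_id = b.bin_id. A NULL in a compared column never satisfies the condition.
Matched pairs: 2; unmatched a rows kept: 6.

(9, 9); (9, 9); (NULL, 2); (NULL, 10); (NULL, 11); (NULL, 12); (NULL, 12); (NULL, NULL)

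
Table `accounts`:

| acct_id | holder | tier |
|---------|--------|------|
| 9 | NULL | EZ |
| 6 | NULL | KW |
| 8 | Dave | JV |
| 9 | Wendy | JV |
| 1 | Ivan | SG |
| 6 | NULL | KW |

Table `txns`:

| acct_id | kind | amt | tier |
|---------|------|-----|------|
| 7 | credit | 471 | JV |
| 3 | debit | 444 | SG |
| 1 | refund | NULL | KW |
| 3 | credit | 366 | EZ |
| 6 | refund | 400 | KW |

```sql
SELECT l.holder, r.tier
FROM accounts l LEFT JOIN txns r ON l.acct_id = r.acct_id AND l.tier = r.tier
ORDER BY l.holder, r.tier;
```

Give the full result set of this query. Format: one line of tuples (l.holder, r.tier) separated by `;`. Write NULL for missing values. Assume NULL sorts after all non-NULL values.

(Dave, NULL); (Ivan, NULL); (Wendy, NULL); (NULL, KW); (NULL, KW); (NULL, NULL)

LEFT JOIN keeps every row from `accounts`; unmatched rows get NULL for `txns`'s columns.
Matching on l.acct_id = r.acct_id AND l.tier = r.tier.
Matched pairs: 2; unmatched l rows kept: 4.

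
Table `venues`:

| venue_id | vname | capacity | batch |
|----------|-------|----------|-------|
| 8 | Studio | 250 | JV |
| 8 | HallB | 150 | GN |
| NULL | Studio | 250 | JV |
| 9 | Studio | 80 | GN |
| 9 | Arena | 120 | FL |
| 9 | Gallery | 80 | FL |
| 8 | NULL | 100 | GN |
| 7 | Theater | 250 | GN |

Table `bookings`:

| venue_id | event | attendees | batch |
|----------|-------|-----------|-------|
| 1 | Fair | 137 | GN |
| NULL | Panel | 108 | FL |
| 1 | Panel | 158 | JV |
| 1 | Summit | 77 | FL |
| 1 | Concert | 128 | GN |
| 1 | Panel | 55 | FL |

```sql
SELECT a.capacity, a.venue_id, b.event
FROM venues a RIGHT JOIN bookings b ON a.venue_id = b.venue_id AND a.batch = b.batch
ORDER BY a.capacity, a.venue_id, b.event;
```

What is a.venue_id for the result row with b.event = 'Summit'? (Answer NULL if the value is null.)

RIGHT JOIN keeps every row from `bookings`; unmatched rows get NULL for `venues`'s columns.
Matching on a.venue_id = b.venue_id AND a.batch = b.batch. A NULL in a compared column never satisfies the condition.
- a[0] venue_id=8, batch=JV → no match.
- a[1] venue_id=8, batch=GN → no match.
- a[2] venue_id=NULL, batch=JV → no match.
- a[3] venue_id=9, batch=GN → no match.
- a[4] venue_id=9, batch=FL → no match.
- a[5] venue_id=9, batch=FL → no match.
- a[6] venue_id=8, batch=GN → no match.
- a[7] venue_id=7, batch=GN → no match.
- 6 b row(s) had no a match → kept, a columns NULL.

NULL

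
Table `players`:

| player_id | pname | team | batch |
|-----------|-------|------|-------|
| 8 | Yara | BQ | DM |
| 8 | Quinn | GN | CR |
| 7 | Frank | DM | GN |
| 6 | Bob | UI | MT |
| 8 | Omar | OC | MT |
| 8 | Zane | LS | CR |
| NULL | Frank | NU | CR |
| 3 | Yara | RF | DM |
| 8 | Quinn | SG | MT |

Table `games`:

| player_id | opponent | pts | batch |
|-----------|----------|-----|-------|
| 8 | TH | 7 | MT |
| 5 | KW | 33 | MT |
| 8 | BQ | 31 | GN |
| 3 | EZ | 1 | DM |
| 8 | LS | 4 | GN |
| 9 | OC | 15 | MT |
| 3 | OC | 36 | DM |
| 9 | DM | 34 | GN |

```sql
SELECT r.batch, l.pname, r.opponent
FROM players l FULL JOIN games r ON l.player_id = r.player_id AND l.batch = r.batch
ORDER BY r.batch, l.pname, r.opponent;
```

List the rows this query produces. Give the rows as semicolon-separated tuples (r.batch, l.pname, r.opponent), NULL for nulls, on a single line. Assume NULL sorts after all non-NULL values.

(DM, Yara, EZ); (DM, Yara, OC); (GN, NULL, BQ); (GN, NULL, DM); (GN, NULL, LS); (MT, Omar, TH); (MT, Quinn, TH); (MT, NULL, KW); (MT, NULL, OC); (NULL, Bob, NULL); (NULL, Frank, NULL); (NULL, Frank, NULL); (NULL, Quinn, NULL); (NULL, Yara, NULL); (NULL, Zane, NULL)

FULL OUTER JOIN keeps every row from both sides; unmatched rows get NULL for the other side's columns.
Matching on l.player_id = r.player_id AND l.batch = r.batch. A NULL in a compared column never satisfies the condition.
- l row (player_id=8, batch=DM): no match → kept, r columns NULL.
- l row (player_id=8, batch=CR): no match → kept, r columns NULL.
- l row (player_id=7, batch=GN): no match → kept, r columns NULL.
- l row (player_id=6, batch=MT): no match → kept, r columns NULL.
- l row (player_id=8, batch=MT): matches 1 r row(s) → 1 output row(s).
- l row (player_id=8, batch=CR): no match → kept, r columns NULL.
- l row (player_id=NULL, batch=CR): no match → kept, r columns NULL.
- l row (player_id=3, batch=DM): matches 2 r row(s) → 2 output row(s).
- l row (player_id=8, batch=MT): matches 1 r row(s) → 1 output row(s).
- plus 5 unmatched r row(s), each kept with NULL l columns.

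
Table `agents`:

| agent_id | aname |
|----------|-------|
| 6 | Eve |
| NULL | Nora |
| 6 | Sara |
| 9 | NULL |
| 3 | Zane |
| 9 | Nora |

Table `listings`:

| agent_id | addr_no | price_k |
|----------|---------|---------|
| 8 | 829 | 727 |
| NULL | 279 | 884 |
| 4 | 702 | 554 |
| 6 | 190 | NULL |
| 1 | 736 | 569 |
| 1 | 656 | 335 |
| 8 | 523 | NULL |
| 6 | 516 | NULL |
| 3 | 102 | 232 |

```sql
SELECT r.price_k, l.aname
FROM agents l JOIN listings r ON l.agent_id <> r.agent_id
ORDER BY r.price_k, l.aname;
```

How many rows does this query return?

35

INNER JOIN keeps only pairs where the ON condition holds.
Matching on l.agent_id <> r.agent_id. A NULL in a compared column never satisfies the condition.
- l (agent_id=6) pairs with 6 row(s) of r.
- l (agent_id=NULL) has no partner → excluded.
- l (agent_id=6) pairs with 6 row(s) of r.
- l (agent_id=9) pairs with 8 row(s) of r.
- l (agent_id=3) pairs with 7 row(s) of r.
- l (agent_id=9) pairs with 8 row(s) of r.
Total: 35 rows.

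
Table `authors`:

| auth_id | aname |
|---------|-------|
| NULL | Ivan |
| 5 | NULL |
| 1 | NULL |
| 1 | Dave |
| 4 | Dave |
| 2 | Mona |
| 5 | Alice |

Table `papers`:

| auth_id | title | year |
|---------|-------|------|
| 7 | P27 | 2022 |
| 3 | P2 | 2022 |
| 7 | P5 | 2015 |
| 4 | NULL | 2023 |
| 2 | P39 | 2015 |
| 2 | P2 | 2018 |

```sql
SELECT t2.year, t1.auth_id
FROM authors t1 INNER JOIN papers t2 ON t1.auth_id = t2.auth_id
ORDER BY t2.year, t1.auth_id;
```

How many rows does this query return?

3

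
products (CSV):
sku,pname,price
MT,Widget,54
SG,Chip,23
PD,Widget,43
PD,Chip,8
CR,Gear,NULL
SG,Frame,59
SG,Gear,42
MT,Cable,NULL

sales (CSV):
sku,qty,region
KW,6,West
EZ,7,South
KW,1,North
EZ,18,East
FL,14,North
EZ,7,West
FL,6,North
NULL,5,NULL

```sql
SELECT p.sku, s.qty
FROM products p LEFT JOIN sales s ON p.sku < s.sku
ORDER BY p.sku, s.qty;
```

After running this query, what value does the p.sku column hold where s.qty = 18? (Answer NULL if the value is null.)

CR

LEFT JOIN keeps every row from `products`; unmatched rows get NULL for `sales`'s columns.
Matching on p.sku < s.sku. A NULL in a compared column never satisfies the condition.
- p row (sku=MT): no match → kept, s columns NULL.
- p row (sku=SG): no match → kept, s columns NULL.
- p row (sku=PD): no match → kept, s columns NULL.
- p row (sku=PD): no match → kept, s columns NULL.
- p row (sku=CR): matches 7 s row(s) → 7 output row(s).
- p row (sku=SG): no match → kept, s columns NULL.
- p row (sku=SG): no match → kept, s columns NULL.
- p row (sku=MT): no match → kept, s columns NULL.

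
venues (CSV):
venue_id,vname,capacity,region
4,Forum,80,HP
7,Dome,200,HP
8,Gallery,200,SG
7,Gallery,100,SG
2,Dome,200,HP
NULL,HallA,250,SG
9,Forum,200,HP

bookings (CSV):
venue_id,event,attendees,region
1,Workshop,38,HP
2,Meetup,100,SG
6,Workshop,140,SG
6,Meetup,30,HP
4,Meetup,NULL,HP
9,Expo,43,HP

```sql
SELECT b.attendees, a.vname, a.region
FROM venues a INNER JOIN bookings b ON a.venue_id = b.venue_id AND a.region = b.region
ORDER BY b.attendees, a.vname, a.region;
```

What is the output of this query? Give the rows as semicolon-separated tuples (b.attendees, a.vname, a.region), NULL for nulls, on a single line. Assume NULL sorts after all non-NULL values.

(43, Forum, HP); (NULL, Forum, HP)

INNER JOIN keeps only pairs where the ON condition holds.
Matching on a.venue_id = b.venue_id AND a.region = b.region. A NULL in a compared column never satisfies the condition.
Matched pairs: 2.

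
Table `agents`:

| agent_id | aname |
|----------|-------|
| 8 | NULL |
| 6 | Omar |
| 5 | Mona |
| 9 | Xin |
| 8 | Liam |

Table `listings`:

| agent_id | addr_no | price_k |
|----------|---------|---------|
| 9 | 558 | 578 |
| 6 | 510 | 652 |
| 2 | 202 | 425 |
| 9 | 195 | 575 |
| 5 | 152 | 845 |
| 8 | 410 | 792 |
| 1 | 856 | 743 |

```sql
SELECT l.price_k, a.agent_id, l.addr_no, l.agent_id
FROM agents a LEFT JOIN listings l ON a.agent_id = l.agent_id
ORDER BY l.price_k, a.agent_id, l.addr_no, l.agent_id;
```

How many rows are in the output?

6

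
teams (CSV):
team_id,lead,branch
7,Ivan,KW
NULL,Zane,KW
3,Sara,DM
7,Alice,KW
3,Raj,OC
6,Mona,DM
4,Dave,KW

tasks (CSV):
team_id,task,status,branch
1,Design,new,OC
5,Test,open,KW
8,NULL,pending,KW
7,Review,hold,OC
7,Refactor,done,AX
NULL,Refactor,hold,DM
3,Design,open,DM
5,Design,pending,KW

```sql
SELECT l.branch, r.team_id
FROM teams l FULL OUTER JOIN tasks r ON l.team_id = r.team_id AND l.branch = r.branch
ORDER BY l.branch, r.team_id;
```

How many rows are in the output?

FULL OUTER JOIN keeps every row from both sides; unmatched rows get NULL for the other side's columns.
Matching on l.team_id = r.team_id AND l.branch = r.branch. A NULL in a compared column never satisfies the condition.
- l row (team_id=7, branch=KW): no match → kept, r columns NULL.
- l row (team_id=NULL, branch=KW): no match → kept, r columns NULL.
- l row (team_id=3, branch=DM): matches 1 r row(s) → 1 output row(s).
- l row (team_id=7, branch=KW): no match → kept, r columns NULL.
- l row (team_id=3, branch=OC): no match → kept, r columns NULL.
- l row (team_id=6, branch=DM): no match → kept, r columns NULL.
- l row (team_id=4, branch=KW): no match → kept, r columns NULL.
- 7 row(s) from r found no l partner → padded with NULL.
Total: 1 matched + 13 padded = 14 rows.

14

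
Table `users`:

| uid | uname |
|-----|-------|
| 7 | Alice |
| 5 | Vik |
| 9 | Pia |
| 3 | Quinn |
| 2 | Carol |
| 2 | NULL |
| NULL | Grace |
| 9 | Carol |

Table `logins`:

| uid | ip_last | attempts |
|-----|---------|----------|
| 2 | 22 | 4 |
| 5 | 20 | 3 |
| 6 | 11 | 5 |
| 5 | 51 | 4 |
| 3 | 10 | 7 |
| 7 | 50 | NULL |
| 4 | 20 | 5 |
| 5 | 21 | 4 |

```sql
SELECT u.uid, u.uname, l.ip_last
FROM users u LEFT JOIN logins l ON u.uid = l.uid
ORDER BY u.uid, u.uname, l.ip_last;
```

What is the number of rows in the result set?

10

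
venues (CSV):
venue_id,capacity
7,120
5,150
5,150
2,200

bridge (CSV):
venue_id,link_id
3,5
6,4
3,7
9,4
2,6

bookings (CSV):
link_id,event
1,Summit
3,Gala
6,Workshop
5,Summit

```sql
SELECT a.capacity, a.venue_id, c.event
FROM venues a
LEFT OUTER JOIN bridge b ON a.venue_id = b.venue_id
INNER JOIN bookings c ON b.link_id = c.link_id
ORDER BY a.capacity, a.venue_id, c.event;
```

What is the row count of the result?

Evaluate left to right. First `venues a LEFT JOIN bridge b` on venue_id: 4 row(s).
Then INNER JOIN `bookings c` on link_id: keep only rows whose b.link_id appears in c.
Result: 1 row(s).

1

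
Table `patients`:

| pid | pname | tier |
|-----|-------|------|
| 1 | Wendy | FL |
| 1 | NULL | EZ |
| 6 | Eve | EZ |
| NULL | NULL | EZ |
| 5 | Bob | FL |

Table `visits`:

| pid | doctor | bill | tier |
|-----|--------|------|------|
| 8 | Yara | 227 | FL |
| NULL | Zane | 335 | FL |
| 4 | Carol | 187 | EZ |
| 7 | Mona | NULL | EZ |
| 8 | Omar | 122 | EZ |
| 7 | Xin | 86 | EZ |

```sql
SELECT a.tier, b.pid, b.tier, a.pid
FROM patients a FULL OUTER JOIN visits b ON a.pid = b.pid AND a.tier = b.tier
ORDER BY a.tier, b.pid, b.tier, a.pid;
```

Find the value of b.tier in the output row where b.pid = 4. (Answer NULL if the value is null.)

FULL OUTER JOIN keeps every row from both sides; unmatched rows get NULL for the other side's columns.
Matching on a.pid = b.pid AND a.tier = b.tier. A NULL in a compared column never satisfies the condition.
Matched pairs: 0; unmatched a rows kept: 5; unmatched b rows kept: 6.

EZ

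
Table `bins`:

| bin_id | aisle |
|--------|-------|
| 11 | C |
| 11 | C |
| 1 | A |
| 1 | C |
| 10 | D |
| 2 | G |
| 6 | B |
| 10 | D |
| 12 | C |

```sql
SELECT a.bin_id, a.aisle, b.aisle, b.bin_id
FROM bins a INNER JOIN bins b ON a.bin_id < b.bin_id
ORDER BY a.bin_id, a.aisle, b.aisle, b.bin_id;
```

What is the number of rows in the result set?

INNER JOIN keeps only pairs where the ON condition holds.
Matching on a.bin_id < b.bin_id.
- a (bin_id=11) pairs with 1 row(s) of b.
- a (bin_id=11) pairs with 1 row(s) of b.
- a (bin_id=1) pairs with 7 row(s) of b.
- a (bin_id=1) pairs with 7 row(s) of b.
- a (bin_id=10) pairs with 3 row(s) of b.
- a (bin_id=2) pairs with 6 row(s) of b.
- a (bin_id=6) pairs with 5 row(s) of b.
- a (bin_id=10) pairs with 3 row(s) of b.
- a (bin_id=12) has no partner → excluded.
Total: 33 rows.

33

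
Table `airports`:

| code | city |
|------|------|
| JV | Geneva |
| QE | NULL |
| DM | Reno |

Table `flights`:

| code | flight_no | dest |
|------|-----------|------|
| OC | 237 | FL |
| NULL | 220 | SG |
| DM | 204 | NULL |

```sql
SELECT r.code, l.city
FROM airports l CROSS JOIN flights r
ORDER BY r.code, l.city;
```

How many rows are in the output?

CROSS JOIN pairs every row of `airports` with every row of `flights`: 3 × 3 = 9 rows.

9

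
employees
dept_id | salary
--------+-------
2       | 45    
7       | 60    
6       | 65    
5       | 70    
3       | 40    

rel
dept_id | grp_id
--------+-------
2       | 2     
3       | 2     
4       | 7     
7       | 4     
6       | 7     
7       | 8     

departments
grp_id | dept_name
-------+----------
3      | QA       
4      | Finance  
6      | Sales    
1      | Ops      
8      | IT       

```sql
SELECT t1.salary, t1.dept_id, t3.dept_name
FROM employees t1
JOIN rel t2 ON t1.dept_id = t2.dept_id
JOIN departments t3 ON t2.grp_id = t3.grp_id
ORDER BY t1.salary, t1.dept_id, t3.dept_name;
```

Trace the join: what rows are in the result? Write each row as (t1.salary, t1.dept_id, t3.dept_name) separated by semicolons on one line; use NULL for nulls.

(60, 7, Finance); (60, 7, IT)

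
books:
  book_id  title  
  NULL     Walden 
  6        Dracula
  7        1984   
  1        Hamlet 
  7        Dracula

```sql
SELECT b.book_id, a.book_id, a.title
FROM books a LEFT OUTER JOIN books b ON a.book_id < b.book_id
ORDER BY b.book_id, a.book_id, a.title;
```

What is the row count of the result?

LEFT JOIN keeps every row from `books a`; unmatched rows get NULL for `books b`'s columns.
Matching on a.book_id < b.book_id. A NULL in a compared column never satisfies the condition.
- a row (book_id=NULL): no match → kept, b columns NULL.
- a row (book_id=6): matches 2 b row(s) → 2 output row(s).
- a row (book_id=7): no match → kept, b columns NULL.
- a row (book_id=1): matches 3 b row(s) → 3 output row(s).
- a row (book_id=7): no match → kept, b columns NULL.
Total: 5 matched + 3 padded = 8 rows.

8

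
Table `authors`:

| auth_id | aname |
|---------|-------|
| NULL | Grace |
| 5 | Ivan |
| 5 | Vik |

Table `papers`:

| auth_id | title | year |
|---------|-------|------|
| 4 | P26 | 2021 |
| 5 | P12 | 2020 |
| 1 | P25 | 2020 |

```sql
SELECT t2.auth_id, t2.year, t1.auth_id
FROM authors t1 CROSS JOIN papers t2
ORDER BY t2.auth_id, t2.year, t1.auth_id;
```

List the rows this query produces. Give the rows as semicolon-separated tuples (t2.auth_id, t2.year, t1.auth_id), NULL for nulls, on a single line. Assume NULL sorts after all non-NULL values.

(1, 2020, 5); (1, 2020, 5); (1, 2020, NULL); (4, 2021, 5); (4, 2021, 5); (4, 2021, NULL); (5, 2020, 5); (5, 2020, 5); (5, 2020, NULL)

CROSS JOIN pairs every row of `authors` with every row of `papers`: 3 × 3 = 9 rows.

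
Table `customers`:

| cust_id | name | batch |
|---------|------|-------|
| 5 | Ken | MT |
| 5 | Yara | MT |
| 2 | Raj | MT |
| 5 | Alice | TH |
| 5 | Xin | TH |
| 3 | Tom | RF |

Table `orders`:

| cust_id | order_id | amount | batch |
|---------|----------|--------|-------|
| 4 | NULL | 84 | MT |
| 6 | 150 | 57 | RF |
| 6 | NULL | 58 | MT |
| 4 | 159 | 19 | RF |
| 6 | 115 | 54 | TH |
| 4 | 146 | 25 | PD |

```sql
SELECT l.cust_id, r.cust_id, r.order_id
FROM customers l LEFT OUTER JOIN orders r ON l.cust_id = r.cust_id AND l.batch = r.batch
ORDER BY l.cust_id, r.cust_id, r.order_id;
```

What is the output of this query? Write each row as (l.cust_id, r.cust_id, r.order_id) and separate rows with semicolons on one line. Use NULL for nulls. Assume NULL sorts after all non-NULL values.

LEFT JOIN keeps every row from `customers`; unmatched rows get NULL for `orders`'s columns.
Matching on l.cust_id = r.cust_id AND l.batch = r.batch.
- l (cust_id=5, batch=MT) has no partner → padded with NULL.
- l (cust_id=5, batch=MT) has no partner → padded with NULL.
- l (cust_id=2, batch=MT) has no partner → padded with NULL.
- l (cust_id=5, batch=TH) has no partner → padded with NULL.
- l (cust_id=5, batch=TH) has no partner → padded with NULL.
- l (cust_id=3, batch=RF) has no partner → padded with NULL.
After projecting and ordering:
l.cust_id | r.cust_id | r.order_id
2 | NULL | NULL
3 | NULL | NULL
5 | NULL | NULL
5 | NULL | NULL
5 | NULL | NULL
5 | NULL | NULL

(2, NULL, NULL); (3, NULL, NULL); (5, NULL, NULL); (5, NULL, NULL); (5, NULL, NULL); (5, NULL, NULL)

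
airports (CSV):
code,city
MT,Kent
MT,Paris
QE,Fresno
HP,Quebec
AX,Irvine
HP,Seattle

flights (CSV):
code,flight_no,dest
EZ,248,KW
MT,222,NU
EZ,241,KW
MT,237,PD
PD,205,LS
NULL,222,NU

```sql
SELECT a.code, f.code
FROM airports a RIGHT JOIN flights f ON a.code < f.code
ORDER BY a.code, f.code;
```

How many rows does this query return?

14

RIGHT JOIN keeps every row from `flights`; unmatched rows get NULL for `airports`'s columns.
Matching on a.code < f.code. A NULL in a compared column never satisfies the condition.
- a[0] code=MT → 1 match(es) in f → 1 row(s).
- a[1] code=MT → 1 match(es) in f → 1 row(s).
- a[2] code=QE → no match.
- a[3] code=HP → 3 match(es) in f → 3 row(s).
- a[4] code=AX → 5 match(es) in f → 5 row(s).
- a[5] code=HP → 3 match(es) in f → 3 row(s).
- 1 f row(s) had no a match → kept, a columns NULL.
Total: 13 matched + 1 padded = 14 rows.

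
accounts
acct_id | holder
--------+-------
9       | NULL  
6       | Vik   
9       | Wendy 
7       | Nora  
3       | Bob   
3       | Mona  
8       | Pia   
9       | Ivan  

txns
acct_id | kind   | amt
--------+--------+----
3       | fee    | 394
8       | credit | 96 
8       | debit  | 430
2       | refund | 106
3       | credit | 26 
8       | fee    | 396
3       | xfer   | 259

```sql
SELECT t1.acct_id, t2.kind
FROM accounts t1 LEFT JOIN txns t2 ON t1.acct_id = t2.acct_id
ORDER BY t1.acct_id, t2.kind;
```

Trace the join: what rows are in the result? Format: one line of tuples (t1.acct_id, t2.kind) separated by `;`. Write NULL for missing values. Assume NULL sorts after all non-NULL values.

(3, credit); (3, credit); (3, fee); (3, fee); (3, xfer); (3, xfer); (6, NULL); (7, NULL); (8, credit); (8, debit); (8, fee); (9, NULL); (9, NULL); (9, NULL)

LEFT JOIN keeps every row from `accounts`; unmatched rows get NULL for `txns`'s columns.
Matching on t1.acct_id = t2.acct_id.
- t1 (acct_id=9) has no partner → padded with NULL.
- t1 (acct_id=6) has no partner → padded with NULL.
- t1 (acct_id=9) has no partner → padded with NULL.
- t1 (acct_id=7) has no partner → padded with NULL.
- t1 (acct_id=3) pairs with 3 row(s) of t2.
- t1 (acct_id=3) pairs with 3 row(s) of t2.
- t1 (acct_id=8) pairs with 3 row(s) of t2.
- t1 (acct_id=9) has no partner → padded with NULL.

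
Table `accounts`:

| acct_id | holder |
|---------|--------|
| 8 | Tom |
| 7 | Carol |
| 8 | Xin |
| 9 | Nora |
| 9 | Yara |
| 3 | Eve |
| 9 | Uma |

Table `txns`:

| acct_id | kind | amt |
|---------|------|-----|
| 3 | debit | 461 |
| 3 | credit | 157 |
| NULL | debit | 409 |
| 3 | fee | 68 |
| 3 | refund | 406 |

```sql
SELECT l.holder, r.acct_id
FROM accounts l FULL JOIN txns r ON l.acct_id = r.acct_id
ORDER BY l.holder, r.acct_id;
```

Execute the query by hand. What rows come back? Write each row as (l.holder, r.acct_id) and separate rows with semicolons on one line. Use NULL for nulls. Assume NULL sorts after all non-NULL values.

(Carol, NULL); (Eve, 3); (Eve, 3); (Eve, 3); (Eve, 3); (Nora, NULL); (Tom, NULL); (Uma, NULL); (Xin, NULL); (Yara, NULL); (NULL, NULL)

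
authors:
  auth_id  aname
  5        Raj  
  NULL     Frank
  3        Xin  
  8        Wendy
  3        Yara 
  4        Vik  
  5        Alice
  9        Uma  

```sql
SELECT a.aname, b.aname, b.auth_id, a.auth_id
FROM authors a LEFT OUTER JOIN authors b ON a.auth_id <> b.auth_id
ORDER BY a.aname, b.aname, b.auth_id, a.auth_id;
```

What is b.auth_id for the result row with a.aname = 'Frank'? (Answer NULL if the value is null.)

NULL

LEFT JOIN keeps every row from `authors a`; unmatched rows get NULL for `authors b`'s columns.
Matching on a.auth_id <> b.auth_id. A NULL in a compared column never satisfies the condition.
- a row (auth_id=5): matches 5 b row(s) → 5 output row(s).
- a row (auth_id=NULL): no match → kept, b columns NULL.
- a row (auth_id=3): matches 5 b row(s) → 5 output row(s).
- a row (auth_id=8): matches 6 b row(s) → 6 output row(s).
- a row (auth_id=3): matches 5 b row(s) → 5 output row(s).
- a row (auth_id=4): matches 6 b row(s) → 6 output row(s).
- a row (auth_id=5): matches 5 b row(s) → 5 output row(s).
- a row (auth_id=9): matches 6 b row(s) → 6 output row(s).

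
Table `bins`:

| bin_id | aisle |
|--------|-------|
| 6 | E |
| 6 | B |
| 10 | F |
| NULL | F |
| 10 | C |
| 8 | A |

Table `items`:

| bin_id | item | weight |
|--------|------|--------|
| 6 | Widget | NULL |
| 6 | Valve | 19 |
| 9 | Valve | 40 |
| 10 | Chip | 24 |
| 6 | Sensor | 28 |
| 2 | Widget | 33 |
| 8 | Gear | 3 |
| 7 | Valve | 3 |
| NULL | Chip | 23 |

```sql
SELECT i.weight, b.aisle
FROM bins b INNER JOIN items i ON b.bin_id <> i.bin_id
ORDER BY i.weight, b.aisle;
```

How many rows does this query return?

31

INNER JOIN keeps only pairs where the ON condition holds.
Matching on b.bin_id <> i.bin_id. A NULL in a compared column never satisfies the condition.
- bin_id=6: 5 matching i row(s), so 5 row(s) emitted.
- bin_id=6: 5 matching i row(s), so 5 row(s) emitted.
- bin_id=10: 7 matching i row(s), so 7 row(s) emitted.
- bin_id=NULL: no matching i row, dropped.
- bin_id=10: 7 matching i row(s), so 7 row(s) emitted.
- bin_id=8: 7 matching i row(s), so 7 row(s) emitted.
Total: 31 rows.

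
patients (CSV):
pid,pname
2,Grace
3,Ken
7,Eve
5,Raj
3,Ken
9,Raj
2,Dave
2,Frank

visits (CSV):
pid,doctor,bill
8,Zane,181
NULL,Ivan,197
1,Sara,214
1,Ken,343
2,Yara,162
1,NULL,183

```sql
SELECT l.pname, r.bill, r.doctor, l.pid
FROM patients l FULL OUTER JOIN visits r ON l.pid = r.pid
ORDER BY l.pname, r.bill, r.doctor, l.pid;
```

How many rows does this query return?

13

FULL OUTER JOIN keeps every row from both sides; unmatched rows get NULL for the other side's columns.
Matching on l.pid = r.pid. A NULL in a compared column never satisfies the condition.
- l[0] pid=2 → 1 match(es) in r → 1 row(s).
- l[1] pid=3 → no match; kept with NULLs on the r side.
- l[2] pid=7 → no match; kept with NULLs on the r side.
- l[3] pid=5 → no match; kept with NULLs on the r side.
- l[4] pid=3 → no match; kept with NULLs on the r side.
- l[5] pid=9 → no match; kept with NULLs on the r side.
- l[6] pid=2 → 1 match(es) in r → 1 row(s).
- l[7] pid=2 → 1 match(es) in r → 1 row(s).
- 5 row(s) from r found no l partner → padded with NULL.
Total: 3 matched + 10 padded = 13 rows.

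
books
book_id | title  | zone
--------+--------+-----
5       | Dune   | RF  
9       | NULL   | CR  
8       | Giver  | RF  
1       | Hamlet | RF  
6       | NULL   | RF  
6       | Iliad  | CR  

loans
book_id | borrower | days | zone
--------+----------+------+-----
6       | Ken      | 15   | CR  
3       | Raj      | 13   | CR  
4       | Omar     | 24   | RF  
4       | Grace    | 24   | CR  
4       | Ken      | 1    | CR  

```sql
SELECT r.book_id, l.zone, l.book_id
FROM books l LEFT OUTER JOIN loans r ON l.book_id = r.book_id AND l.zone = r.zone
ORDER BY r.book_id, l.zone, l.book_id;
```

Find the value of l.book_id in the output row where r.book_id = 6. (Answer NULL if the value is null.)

LEFT JOIN keeps every row from `books`; unmatched rows get NULL for `loans`'s columns.
Matching on l.book_id = r.book_id AND l.zone = r.zone.
Matched pairs: 1; unmatched l rows kept: 5.

6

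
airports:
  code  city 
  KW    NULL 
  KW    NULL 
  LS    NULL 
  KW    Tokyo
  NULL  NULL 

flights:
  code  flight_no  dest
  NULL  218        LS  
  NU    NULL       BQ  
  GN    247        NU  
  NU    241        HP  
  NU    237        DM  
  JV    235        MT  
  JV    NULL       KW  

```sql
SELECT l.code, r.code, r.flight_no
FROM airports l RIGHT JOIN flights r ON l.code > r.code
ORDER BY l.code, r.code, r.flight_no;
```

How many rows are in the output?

RIGHT JOIN keeps every row from `flights`; unmatched rows get NULL for `airports`'s columns.
Matching on l.code > r.code. A NULL in a compared column never satisfies the condition.
- code=KW: 3 matching r row(s), so 3 row(s) emitted.
- code=KW: 3 matching r row(s), so 3 row(s) emitted.
- code=LS: 3 matching r row(s), so 3 row(s) emitted.
- code=KW: 3 matching r row(s), so 3 row(s) emitted.
- code=NULL: no matching r row.
- 4 r row(s) had no l match → kept, l columns NULL.
Total: 12 matched + 4 padded = 16 rows.

16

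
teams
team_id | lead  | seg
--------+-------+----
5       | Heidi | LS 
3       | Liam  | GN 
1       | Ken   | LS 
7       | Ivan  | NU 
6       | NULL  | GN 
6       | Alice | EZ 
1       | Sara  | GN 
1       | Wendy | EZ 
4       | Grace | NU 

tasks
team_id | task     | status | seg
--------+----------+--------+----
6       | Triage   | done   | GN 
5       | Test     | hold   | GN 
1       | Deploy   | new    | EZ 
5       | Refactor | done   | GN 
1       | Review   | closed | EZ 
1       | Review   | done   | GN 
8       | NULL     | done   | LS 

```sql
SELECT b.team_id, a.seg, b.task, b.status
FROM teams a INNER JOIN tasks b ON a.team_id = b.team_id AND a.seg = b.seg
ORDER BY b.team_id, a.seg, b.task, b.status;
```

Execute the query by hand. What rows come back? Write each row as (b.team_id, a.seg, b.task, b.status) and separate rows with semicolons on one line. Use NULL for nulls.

(1, EZ, Deploy, new); (1, EZ, Review, closed); (1, GN, Review, done); (6, GN, Triage, done)

INNER JOIN keeps only pairs where the ON condition holds.
Matching on a.team_id = b.team_id AND a.seg = b.seg.
- team_id=5, seg=LS: no matching b row, dropped.
- team_id=3, seg=GN: no matching b row, dropped.
- team_id=1, seg=LS: no matching b row, dropped.
- team_id=7, seg=NU: no matching b row, dropped.
- team_id=6, seg=GN: 1 matching b row(s), so 1 row(s) emitted.
- team_id=6, seg=EZ: no matching b row, dropped.
- team_id=1, seg=GN: 1 matching b row(s), so 1 row(s) emitted.
- team_id=1, seg=EZ: 2 matching b row(s), so 2 row(s) emitted.
- team_id=4, seg=NU: no matching b row, dropped.
After projecting and ordering:
b.team_id | a.seg | b.task | b.status
1 | EZ | Deploy | new
1 | EZ | Review | closed
1 | GN | Review | done
6 | GN | Triage | done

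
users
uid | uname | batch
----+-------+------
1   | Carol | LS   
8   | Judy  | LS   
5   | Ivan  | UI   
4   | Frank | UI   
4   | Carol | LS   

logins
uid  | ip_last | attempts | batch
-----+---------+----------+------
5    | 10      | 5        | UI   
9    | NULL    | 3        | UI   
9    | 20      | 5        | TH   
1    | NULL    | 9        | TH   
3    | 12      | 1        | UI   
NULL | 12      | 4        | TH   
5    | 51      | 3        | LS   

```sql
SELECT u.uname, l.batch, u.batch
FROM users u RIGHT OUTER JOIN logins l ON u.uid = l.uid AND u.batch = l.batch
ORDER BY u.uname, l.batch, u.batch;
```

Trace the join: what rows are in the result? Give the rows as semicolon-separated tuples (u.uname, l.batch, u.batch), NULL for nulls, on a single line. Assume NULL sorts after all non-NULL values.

RIGHT JOIN keeps every row from `logins`; unmatched rows get NULL for `users`'s columns.
Matching on u.uid = l.uid AND u.batch = l.batch. A NULL in a compared column never satisfies the condition.
- u[0] uid=1, batch=LS → no match.
- u[1] uid=8, batch=LS → no match.
- u[2] uid=5, batch=UI → 1 match(es) in l → 1 row(s).
- u[3] uid=4, batch=UI → no match.
- u[4] uid=4, batch=LS → no match.
- 6 l row(s) had no u match → kept, u columns NULL.
After projecting and ordering:
u.uname | l.batch | u.batch
Ivan | UI | UI
NULL | LS | NULL
NULL | TH | NULL
NULL | TH | NULL
NULL | TH | NULL
NULL | UI | NULL
NULL | UI | NULL

(Ivan, UI, UI); (NULL, LS, NULL); (NULL, TH, NULL); (NULL, TH, NULL); (NULL, TH, NULL); (NULL, UI, NULL); (NULL, UI, NULL)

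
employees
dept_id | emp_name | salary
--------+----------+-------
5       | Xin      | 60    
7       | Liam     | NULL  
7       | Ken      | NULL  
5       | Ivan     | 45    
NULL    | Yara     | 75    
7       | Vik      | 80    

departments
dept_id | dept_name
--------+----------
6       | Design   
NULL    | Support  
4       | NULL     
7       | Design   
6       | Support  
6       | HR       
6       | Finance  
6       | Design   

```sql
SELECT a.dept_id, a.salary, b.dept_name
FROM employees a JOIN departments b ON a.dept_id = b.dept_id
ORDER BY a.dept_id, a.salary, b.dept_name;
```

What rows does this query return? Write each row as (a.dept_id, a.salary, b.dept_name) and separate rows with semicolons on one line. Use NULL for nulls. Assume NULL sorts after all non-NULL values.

(7, 80, Design); (7, NULL, Design); (7, NULL, Design)

INNER JOIN keeps only pairs where the ON condition holds.
Matching on a.dept_id = b.dept_id. A NULL in a compared column never satisfies the condition.
- a (dept_id=5) has no partner → excluded.
- a (dept_id=7) pairs with 1 row(s) of b.
- a (dept_id=7) pairs with 1 row(s) of b.
- a (dept_id=5) has no partner → excluded.
- a (dept_id=NULL) has no partner → excluded.
- a (dept_id=7) pairs with 1 row(s) of b.
After projecting and ordering:
a.dept_id | a.salary | b.dept_name
7 | 80 | Design
7 | NULL | Design
7 | NULL | Design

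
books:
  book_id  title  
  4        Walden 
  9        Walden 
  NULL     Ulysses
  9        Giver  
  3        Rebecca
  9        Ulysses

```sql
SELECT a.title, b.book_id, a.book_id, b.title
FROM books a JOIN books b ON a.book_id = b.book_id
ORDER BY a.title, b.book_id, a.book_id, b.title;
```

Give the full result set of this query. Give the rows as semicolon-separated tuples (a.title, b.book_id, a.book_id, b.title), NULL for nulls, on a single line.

(Giver, 9, 9, Giver); (Giver, 9, 9, Ulysses); (Giver, 9, 9, Walden); (Rebecca, 3, 3, Rebecca); (Ulysses, 9, 9, Giver); (Ulysses, 9, 9, Ulysses); (Ulysses, 9, 9, Walden); (Walden, 4, 4, Walden); (Walden, 9, 9, Giver); (Walden, 9, 9, Ulysses); (Walden, 9, 9, Walden)

INNER JOIN keeps only pairs where the ON condition holds.
Matching on a.book_id = b.book_id. A NULL in a compared column never satisfies the condition.
Matched pairs: 11.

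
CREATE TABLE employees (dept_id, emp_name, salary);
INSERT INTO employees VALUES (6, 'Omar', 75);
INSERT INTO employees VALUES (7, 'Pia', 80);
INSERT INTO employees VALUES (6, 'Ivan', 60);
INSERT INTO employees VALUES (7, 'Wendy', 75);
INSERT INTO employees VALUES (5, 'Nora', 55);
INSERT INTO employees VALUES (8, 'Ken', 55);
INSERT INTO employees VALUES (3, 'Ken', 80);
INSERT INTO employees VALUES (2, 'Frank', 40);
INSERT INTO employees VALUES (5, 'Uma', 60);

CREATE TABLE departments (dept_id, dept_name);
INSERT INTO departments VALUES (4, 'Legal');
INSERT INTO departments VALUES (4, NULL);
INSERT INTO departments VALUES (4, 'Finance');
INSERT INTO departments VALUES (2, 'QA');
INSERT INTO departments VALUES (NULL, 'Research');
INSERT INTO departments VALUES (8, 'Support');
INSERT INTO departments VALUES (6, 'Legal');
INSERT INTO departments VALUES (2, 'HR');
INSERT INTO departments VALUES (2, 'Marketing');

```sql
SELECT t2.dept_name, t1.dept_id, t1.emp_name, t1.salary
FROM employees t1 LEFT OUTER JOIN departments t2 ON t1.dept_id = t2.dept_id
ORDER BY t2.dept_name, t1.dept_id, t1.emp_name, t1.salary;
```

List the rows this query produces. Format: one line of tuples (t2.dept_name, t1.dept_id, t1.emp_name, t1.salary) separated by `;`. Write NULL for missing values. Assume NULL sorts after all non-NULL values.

(HR, 2, Frank, 40); (Legal, 6, Ivan, 60); (Legal, 6, Omar, 75); (Marketing, 2, Frank, 40); (QA, 2, Frank, 40); (Support, 8, Ken, 55); (NULL, 3, Ken, 80); (NULL, 5, Nora, 55); (NULL, 5, Uma, 60); (NULL, 7, Pia, 80); (NULL, 7, Wendy, 75)

LEFT JOIN keeps every row from `employees`; unmatched rows get NULL for `departments`'s columns.
Matching on t1.dept_id = t2.dept_id. A NULL in a compared column never satisfies the condition.
- t1[0] dept_id=6 → 1 match(es) in t2 → 1 row(s).
- t1[1] dept_id=7 → no match; kept with NULLs on the t2 side.
- t1[2] dept_id=6 → 1 match(es) in t2 → 1 row(s).
- t1[3] dept_id=7 → no match; kept with NULLs on the t2 side.
- t1[4] dept_id=5 → no match; kept with NULLs on the t2 side.
- t1[5] dept_id=8 → 1 match(es) in t2 → 1 row(s).
- t1[6] dept_id=3 → no match; kept with NULLs on the t2 side.
- t1[7] dept_id=2 → 3 match(es) in t2 → 3 row(s).
- t1[8] dept_id=5 → no match; kept with NULLs on the t2 side.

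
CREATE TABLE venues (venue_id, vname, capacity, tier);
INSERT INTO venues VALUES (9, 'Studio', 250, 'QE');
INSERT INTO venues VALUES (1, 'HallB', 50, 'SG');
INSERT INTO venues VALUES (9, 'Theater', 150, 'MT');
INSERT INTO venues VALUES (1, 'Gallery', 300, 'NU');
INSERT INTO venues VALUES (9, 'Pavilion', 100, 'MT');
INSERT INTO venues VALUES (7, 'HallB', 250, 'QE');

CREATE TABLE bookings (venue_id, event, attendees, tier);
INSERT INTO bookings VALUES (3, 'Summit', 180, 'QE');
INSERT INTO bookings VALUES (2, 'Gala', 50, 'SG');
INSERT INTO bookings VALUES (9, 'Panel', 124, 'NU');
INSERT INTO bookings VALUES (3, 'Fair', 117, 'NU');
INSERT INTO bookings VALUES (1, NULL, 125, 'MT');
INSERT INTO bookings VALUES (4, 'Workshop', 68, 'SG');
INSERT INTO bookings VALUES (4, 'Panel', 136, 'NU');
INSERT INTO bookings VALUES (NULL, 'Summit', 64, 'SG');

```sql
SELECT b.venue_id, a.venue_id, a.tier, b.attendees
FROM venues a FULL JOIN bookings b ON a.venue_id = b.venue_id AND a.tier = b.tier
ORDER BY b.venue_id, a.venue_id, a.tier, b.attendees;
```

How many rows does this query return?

FULL OUTER JOIN keeps every row from both sides; unmatched rows get NULL for the other side's columns.
Matching on a.venue_id = b.venue_id AND a.tier = b.tier. A NULL in a compared column never satisfies the condition.
- a[0] venue_id=9, tier=QE → no match; kept with NULLs on the b side.
- a[1] venue_id=1, tier=SG → no match; kept with NULLs on the b side.
- a[2] venue_id=9, tier=MT → no match; kept with NULLs on the b side.
- a[3] venue_id=1, tier=NU → no match; kept with NULLs on the b side.
- a[4] venue_id=9, tier=MT → no match; kept with NULLs on the b side.
- a[5] venue_id=7, tier=QE → no match; kept with NULLs on the b side.
- 8 row(s) from b found no a partner → padded with NULL.
Total: 0 matched + 14 padded = 14 rows.

14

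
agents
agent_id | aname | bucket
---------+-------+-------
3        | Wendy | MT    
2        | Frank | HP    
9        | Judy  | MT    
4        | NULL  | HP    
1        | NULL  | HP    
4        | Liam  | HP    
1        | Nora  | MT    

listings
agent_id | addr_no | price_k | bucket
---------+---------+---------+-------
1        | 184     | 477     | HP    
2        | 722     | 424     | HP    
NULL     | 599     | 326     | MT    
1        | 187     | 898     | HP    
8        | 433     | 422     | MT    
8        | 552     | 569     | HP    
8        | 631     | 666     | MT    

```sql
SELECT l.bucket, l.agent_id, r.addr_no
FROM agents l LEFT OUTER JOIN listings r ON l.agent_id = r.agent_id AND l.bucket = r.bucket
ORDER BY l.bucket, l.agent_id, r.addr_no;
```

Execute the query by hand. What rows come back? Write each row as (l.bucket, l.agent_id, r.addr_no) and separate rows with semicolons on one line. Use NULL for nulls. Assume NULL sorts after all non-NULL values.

(HP, 1, 184); (HP, 1, 187); (HP, 2, 722); (HP, 4, NULL); (HP, 4, NULL); (MT, 1, NULL); (MT, 3, NULL); (MT, 9, NULL)

LEFT JOIN keeps every row from `agents`; unmatched rows get NULL for `listings`'s columns.
Matching on l.agent_id = r.agent_id AND l.bucket = r.bucket. A NULL in a compared column never satisfies the condition.
Matched pairs: 3; unmatched l rows kept: 5.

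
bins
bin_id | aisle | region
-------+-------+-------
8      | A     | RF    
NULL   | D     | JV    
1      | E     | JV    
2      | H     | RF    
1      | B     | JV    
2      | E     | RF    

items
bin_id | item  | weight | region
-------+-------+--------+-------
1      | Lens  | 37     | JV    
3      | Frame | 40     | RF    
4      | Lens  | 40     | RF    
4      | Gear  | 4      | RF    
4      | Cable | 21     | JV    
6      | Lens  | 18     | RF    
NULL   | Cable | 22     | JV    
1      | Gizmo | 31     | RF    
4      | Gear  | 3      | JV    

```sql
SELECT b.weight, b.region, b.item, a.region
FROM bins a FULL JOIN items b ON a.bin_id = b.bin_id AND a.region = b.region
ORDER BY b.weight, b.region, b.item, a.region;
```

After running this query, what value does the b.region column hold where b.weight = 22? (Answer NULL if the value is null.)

JV

FULL OUTER JOIN keeps every row from both sides; unmatched rows get NULL for the other side's columns.
Matching on a.bin_id = b.bin_id AND a.region = b.region. A NULL in a compared column never satisfies the condition.
- bin_id=8, region=RF: no b row matches, row kept with b columns NULL.
- bin_id=NULL, region=JV: no b row matches, row kept with b columns NULL.
- bin_id=1, region=JV: 1 matching b row(s), so 1 row(s) emitted.
- bin_id=2, region=RF: no b row matches, row kept with b columns NULL.
- bin_id=1, region=JV: 1 matching b row(s), so 1 row(s) emitted.
- bin_id=2, region=RF: no b row matches, row kept with b columns NULL.
- 8 row(s) from b found no a partner → padded with NULL.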